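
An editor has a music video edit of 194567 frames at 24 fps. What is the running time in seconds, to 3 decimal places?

Running time = 194567 × 1/24 = 194567/24 s ≈ 8106.958 s.

8106.958 seconds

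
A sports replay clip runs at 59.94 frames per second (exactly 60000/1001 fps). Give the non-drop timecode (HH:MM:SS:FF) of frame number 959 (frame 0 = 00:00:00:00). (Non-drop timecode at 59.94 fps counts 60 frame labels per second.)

00:00:15:59

959 ÷ 60 = 15 full seconds, remainder 59 frames.
15 s = 0 h 0 min 15 s.
Timecode: 00:00:15:59.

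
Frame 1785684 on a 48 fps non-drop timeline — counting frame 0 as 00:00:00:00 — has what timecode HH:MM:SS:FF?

10:20:01:36

1785684 ÷ 48 = 37201 full seconds, remainder 36 frames.
37201 s = 10 h 20 min 1 s.
Timecode: 10:20:01:36.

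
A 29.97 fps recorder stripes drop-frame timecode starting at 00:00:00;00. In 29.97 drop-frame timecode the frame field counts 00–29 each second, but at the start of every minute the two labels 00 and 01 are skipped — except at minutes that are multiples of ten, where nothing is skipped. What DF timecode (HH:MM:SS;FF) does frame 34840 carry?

Ten DF minutes hold 17982 frames, so frame 34840 lies in block 1 (frames 17982–35963) with 16858 frames into that block.
The block's first minute is 1800 frames and the rest 1798 each; 16858 frames reaches minute 9, so 1 × 18 + 9 × 2 = 36 labels have been skipped so far.
Adding those back, label number 34840 + 36 = 34876 at 30 labels/s is 1162 s + 16 f = 0 h 19 min 22 s frame 16, i.e. 00:19:22;16.

00:19:22;16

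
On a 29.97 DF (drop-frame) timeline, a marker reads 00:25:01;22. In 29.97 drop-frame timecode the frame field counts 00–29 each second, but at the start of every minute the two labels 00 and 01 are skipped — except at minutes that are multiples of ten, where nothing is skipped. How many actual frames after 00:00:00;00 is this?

45006

Complete 10-minute blocks: 2, each 17982 frames → 35964.
Remaining 5 whole minutes in the current block: 1800 + 4 × 1798 = 8992 frames.
Within the current minute: 1 × 30 + 22 − 2 = 50 (labels ;00/;01 skipped at this minute). Total = 35964 + 8992 + 50 = 45006.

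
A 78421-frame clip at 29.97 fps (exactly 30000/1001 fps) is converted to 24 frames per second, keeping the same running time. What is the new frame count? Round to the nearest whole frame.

Frames at target rate = 78421 × (24) / (30000/1001) = 78499421/1250 ≈ 62799.537.
Nearest whole frame: 62800.

62800 frames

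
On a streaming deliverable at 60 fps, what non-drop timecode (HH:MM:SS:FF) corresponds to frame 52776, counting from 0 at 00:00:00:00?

52776 ÷ 60 = 879 full seconds, remainder 36 frames.
879 s = 0 h 14 min 39 s.
Timecode: 00:14:39:36.

00:14:39:36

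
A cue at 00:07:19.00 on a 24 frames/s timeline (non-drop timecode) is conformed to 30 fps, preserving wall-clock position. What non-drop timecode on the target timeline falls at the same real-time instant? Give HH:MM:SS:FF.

Source frame index: (0×3600 + 7×60 + 19) × 24 + 0 = 10536.
Real time: 10536 / (24) = 439 s.
Target frame: (439) × (30) = 13170.
At 30 labels/s: frame 13170 → 00:07:19:00.

00:07:19:00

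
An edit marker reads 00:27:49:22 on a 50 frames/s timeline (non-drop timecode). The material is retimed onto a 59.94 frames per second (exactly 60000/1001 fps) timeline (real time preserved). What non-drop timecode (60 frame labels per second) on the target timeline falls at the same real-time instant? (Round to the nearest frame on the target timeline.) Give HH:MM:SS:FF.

00:27:47:46

Source frame index: (0×3600 + 27×60 + 49) × 50 + 22 = 83472.
Real time: 83472 / (50) = 41736/25 s.
Target frame: (41736/25) × (60000/1001) = 100166400/1001 ≈ 100066.334 → 100066.
At 60 labels/s: frame 100066 → 00:27:47:46.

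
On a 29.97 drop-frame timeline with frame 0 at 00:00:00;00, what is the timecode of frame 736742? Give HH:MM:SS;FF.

06:49:42;20

Each 10-minute DF block holds 10 × 60 × 30 − 9 × 2 = 17982 frames. 736742 ÷ 17982 → 40 full blocks, remainder 17462.
Within the partial block the first minute is 1800 frames and each further minute 1798, so 9 further minute boundaries passed. Total skipped labels = 18 × 40 + 2 × 9 = 738.
Non-drop label index = 736742 + 738 = 737480; at 30 labels/s that is 06:49:42:20, i.e. DF 06:49:42;20.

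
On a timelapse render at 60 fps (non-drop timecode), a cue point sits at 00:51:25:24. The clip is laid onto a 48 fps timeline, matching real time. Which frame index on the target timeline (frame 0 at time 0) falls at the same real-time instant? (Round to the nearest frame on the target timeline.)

Source frame index: (0×3600 + 51×60 + 25) × 60 + 24 = 185124.
Real time: 185124 / (60) = 15427/5 s.
Target frame: (15427/5) × (48) = 740496/5 ≈ 148099.200 → 148099.

frame 148099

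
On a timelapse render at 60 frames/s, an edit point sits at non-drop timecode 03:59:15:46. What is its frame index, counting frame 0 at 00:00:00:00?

Total seconds to the label: (3 × 3600 + 59 × 60 + 15) = 14355.
Frame index = 14355 × 60 + 46 = 861346.

861346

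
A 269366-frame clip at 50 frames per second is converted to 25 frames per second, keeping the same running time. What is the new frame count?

134683 frames

Target frames = source frames × (target rate / source rate) = 269366 × (25)/(50) = 269366 × 1/2 = 134683.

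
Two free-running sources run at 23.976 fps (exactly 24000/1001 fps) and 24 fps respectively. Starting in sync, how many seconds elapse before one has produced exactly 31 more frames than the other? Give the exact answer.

The gap grows by |24 − 24000/1001| = 24/1001 frames per second.
Time for a 31-frame gap: 31 ÷ (24/1001) = 31031/24 s.

31031/24 seconds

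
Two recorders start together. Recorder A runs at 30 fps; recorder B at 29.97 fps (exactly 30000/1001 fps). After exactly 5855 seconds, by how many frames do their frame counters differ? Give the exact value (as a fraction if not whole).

175650/1001 frames

A emits 30 × 5855 = 175650 frames; B emits 30000/1001 × 5855 = 175650000/1001.
Difference = 175650/1001 frames (≈ 175.4745); B is behind A.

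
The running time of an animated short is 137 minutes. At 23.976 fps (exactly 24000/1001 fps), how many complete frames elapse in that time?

197082 frames

137 min = 8220 s.
Frames = 8220 × 24000/1001 = 197280000/1001 ≈ 197082.9171.
Complete frames: 197082.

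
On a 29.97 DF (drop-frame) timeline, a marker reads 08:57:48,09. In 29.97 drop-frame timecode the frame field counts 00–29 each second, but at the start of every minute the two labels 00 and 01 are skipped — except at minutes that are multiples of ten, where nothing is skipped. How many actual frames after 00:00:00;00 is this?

967081

Complete 10-minute blocks: 53, each 17982 frames → 953046.
Remaining 7 whole minutes in the current block: 1800 + 6 × 1798 = 12588 frames.
Within the current minute: 48 × 30 + 9 − 2 = 1447 (labels ;00/;01 skipped at this minute). Total = 953046 + 12588 + 1447 = 967081.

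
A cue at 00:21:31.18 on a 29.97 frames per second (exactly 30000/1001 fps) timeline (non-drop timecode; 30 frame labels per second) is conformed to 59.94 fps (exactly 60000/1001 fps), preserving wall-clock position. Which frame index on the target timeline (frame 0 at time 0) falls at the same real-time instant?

Source frame index: (0×3600 + 21×60 + 31) × 30 + 18 = 38748.
Real time: 38748 / (30000/1001) = 3232229/2500 s.
Target frame: (3232229/2500) × (60000/1001) = 77496.

frame 77496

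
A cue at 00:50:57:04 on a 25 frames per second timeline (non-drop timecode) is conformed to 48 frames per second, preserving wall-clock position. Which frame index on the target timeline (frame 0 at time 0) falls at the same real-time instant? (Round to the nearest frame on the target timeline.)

Source frame index: (0×3600 + 50×60 + 57) × 25 + 4 = 76429.
Real time: 76429 / (25) = 76429/25 s.
Target frame: (76429/25) × (48) = 3668592/25 ≈ 146743.680 → 146744.

frame 146744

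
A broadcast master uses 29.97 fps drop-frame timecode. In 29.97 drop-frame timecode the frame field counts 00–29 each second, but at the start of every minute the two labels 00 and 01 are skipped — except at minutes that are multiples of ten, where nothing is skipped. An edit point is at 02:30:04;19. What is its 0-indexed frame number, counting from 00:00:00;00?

Complete 10-minute blocks: 15, each 17982 frames → 269730.
Remaining 0 whole minutes in the current block: 0 frames.
Within the current minute: 4 × 30 + 19 = 139. Total = 269730 + 0 + 139 = 269869.

269869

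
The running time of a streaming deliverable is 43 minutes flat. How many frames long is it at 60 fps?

43 min = 2580 s.
Frames = 2580 × 60 = 154800.

154800 frames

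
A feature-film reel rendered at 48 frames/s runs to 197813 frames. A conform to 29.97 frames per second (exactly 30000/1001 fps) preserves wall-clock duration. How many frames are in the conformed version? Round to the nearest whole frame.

Frames at target rate = 197813 × (30000/1001) / (48) = 1605625/13 ≈ 123509.615.
Nearest whole frame: 123510.

123510 frames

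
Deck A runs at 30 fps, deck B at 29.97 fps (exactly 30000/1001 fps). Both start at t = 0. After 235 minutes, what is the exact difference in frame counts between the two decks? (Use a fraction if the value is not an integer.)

423000/1001 frames

235 min = 14100 s.
A emits 30 × 14100 = 423000 frames; B emits 30000/1001 × 14100 = 423000000/1001.
Difference = 423000/1001 frames (≈ 422.5774); B is behind A.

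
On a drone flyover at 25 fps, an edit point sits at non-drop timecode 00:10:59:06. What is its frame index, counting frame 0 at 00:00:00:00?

Total seconds to the label: (0 × 3600 + 10 × 60 + 59) = 659.
Frame index = 659 × 25 + 6 = 16481.

16481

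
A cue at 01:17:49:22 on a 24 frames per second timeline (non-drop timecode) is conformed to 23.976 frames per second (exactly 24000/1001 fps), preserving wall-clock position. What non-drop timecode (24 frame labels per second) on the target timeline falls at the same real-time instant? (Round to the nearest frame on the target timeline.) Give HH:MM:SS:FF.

01:17:45:06

Source frame index: (1×3600 + 17×60 + 49) × 24 + 22 = 112078.
Real time: 112078 / (24) = 56039/12 s.
Target frame: (56039/12) × (24000/1001) = 112078000/1001 ≈ 111966.034 → 111966.
At 24 labels/s: frame 111966 → 01:17:45:06.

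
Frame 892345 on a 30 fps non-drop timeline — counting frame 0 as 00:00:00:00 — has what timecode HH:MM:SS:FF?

892345 ÷ 30 = 29744 full seconds, remainder 25 frames.
29744 s = 8 h 15 min 44 s.
Timecode: 08:15:44:25.

08:15:44:25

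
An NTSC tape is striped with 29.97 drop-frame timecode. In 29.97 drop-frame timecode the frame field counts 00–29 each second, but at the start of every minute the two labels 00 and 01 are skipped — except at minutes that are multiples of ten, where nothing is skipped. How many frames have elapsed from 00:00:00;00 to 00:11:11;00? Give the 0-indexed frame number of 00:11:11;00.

Complete 10-minute blocks: 1, each 17982 frames → 17982.
Remaining 1 whole minute in the current block: 1800 + 0 × 1798 = 1800 frames.
Within the current minute: 11 × 30 + 0 − 2 = 328 (labels ;00/;01 skipped at this minute). Total = 17982 + 1800 + 328 = 20110.

20110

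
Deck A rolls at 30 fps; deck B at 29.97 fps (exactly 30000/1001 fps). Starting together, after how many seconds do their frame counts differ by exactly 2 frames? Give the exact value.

The gap grows by |30000/1001 − 30| = 30/1001 frames per second.
Time for a 2-frame gap: 2 ÷ (30/1001) = 1001/15 s.

1001/15 seconds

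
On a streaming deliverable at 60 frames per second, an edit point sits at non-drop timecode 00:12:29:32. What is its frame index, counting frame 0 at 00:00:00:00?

44972

Total seconds to the label: (0 × 3600 + 12 × 60 + 29) = 749.
Frame index = 749 × 60 + 32 = 44972.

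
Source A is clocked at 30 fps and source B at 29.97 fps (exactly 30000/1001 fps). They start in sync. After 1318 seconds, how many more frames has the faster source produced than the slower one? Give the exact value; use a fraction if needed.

39540/1001 frames

A emits 30 × 1318 = 39540 frames; B emits 30000/1001 × 1318 = 39540000/1001.
Difference = 39540/1001 frames (≈ 39.5005); B is behind A.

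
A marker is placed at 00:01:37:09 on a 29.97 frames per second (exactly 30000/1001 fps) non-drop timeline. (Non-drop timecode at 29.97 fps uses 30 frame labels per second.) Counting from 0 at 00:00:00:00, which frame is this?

2919

Total seconds to the label: (0 × 3600 + 1 × 60 + 37) = 97.
Frame index = 97 × 30 + 9 = 2919.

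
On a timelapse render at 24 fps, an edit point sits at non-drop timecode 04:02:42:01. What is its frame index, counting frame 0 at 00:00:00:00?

frame 349489

Total seconds to the label: (4 × 3600 + 2 × 60 + 42) = 14562.
Frame index = 14562 × 24 + 1 = 349489.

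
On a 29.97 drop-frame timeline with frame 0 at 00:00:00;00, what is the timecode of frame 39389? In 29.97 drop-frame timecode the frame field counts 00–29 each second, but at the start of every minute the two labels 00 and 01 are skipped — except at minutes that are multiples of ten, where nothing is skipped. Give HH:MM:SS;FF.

Each 10-minute DF block holds 10 × 60 × 30 − 9 × 2 = 17982 frames. 39389 ÷ 17982 → 2 full blocks, remainder 3425.
Within the partial block the first minute is 1800 frames and each further minute 1798, so 1 further minute boundary passed. Total skipped labels = 18 × 2 + 2 × 1 = 38.
Non-drop label index = 39389 + 38 = 39427; at 30 labels/s that is 00:21:54:07, i.e. DF 00:21:54;07.

00:21:54;07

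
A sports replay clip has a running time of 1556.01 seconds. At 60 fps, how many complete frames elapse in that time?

93360 frames

Frames = 1556.01 × 60 = 466803/5 ≈ 93360.6000.
Complete frames: 93360.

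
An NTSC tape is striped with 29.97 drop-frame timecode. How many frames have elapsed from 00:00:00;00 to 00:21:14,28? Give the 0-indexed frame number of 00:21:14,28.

As if non-drop at 30 labels/s: (0 × 3600 + 21 × 60 + 14) × 30 + 28 = 38248.
Minute boundaries passed: 21; those not divisible by 10: 21 − 2 = 19; dropped labels = 2 × 19 = 38.
Actual frame index = 38248 − 38 = 38210.

38210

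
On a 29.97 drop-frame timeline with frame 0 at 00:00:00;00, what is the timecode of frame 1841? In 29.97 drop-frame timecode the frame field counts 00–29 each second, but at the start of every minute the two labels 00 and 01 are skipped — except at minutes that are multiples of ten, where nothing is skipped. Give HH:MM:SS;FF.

Each 10-minute DF block holds 10 × 60 × 30 − 9 × 2 = 17982 frames. 1841 ÷ 17982 → 0 full blocks, remainder 1841.
Within the partial block the first minute is 1800 frames and each further minute 1798, so 1 further minute boundary passed. Total skipped labels = 18 × 0 + 2 × 1 = 2.
Non-drop label index = 1841 + 2 = 1843; at 30 labels/s that is 00:01:01:13, i.e. DF 00:01:01;13.

00:01:01;13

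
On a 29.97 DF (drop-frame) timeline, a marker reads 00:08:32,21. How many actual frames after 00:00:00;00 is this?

15365

As if non-drop at 30 labels/s: (0 × 3600 + 8 × 60 + 32) × 30 + 21 = 15381.
Minute boundaries passed: 8; those not divisible by 10: 8 − 0 = 8; dropped labels = 2 × 8 = 16.
Actual frame index = 15381 − 16 = 15365.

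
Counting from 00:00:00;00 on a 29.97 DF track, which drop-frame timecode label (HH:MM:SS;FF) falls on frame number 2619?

Each 10-minute DF block holds 10 × 60 × 30 − 9 × 2 = 17982 frames. 2619 ÷ 17982 → 0 full blocks, remainder 2619.
Within the partial block the first minute is 1800 frames and each further minute 1798, so 1 further minute boundary passed. Total skipped labels = 18 × 0 + 2 × 1 = 2.
Non-drop label index = 2619 + 2 = 2621; at 30 labels/s that is 00:01:27:11, i.e. DF 00:01:27;11.

00:01:27;11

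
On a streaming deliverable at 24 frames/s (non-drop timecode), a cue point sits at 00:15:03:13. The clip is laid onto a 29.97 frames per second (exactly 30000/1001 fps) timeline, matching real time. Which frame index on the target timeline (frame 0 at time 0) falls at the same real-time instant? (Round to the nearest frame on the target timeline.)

Source frame index: (0×3600 + 15×60 + 3) × 24 + 13 = 21685.
Real time: 21685 / (24) = 21685/24 s.
Target frame: (21685/24) × (30000/1001) = 27106250/1001 ≈ 27079.171 → 27079.

frame 27079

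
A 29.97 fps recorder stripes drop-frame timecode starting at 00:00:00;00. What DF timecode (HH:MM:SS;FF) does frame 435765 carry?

04:02:20;01

Ten DF minutes hold 17982 frames, so frame 435765 lies in block 24 (frames 431568–449549) with 4197 frames into that block.
The block's first minute is 1800 frames and the rest 1798 each; 4197 frames reaches minute 2, so 24 × 18 + 2 × 2 = 436 labels have been skipped so far.
Adding those back, label number 435765 + 436 = 436201 at 30 labels/s is 14540 s + 1 f = 4 h 2 min 20 s frame 1, i.e. 04:02:20;01.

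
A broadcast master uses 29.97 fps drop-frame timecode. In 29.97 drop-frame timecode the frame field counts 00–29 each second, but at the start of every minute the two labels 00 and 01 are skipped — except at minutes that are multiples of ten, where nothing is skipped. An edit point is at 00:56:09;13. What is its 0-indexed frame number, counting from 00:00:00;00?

100981

As if non-drop at 30 labels/s: (0 × 3600 + 56 × 60 + 9) × 30 + 13 = 101083.
Minute boundaries passed: 56; those not divisible by 10: 56 − 5 = 51; dropped labels = 2 × 51 = 102.
Actual frame index = 101083 − 102 = 100981.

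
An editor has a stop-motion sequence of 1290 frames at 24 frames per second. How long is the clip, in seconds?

53.75 seconds

Running time = 1290 / (24) = 53.75 s.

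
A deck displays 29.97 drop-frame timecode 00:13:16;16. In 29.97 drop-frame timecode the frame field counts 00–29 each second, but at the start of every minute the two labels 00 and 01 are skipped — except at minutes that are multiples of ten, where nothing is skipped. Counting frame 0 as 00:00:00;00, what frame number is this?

Complete 10-minute blocks: 1, each 17982 frames → 17982.
Remaining 3 whole minutes in the current block: 1800 + 2 × 1798 = 5396 frames.
Within the current minute: 16 × 30 + 16 − 2 = 494 (labels ;00/;01 skipped at this minute). Total = 17982 + 5396 + 494 = 23872.

23872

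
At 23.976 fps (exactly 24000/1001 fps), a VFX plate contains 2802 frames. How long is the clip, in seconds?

Running time = 2802 / (24000/1001) = 116.86675 s.

116.86675 seconds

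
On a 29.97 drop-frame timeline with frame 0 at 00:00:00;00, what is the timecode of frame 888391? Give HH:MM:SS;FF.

Ten DF minutes hold 17982 frames, so frame 888391 lies in block 49 (frames 881118–899099) with 7273 frames into that block.
The block's first minute is 1800 frames and the rest 1798 each; 7273 frames reaches minute 4, so 49 × 18 + 4 × 2 = 890 labels have been skipped so far.
Adding those back, label number 888391 + 890 = 889281 at 30 labels/s is 29642 s + 21 f = 8 h 14 min 2 s frame 21, i.e. 08:14:02;21.

08:14:02;21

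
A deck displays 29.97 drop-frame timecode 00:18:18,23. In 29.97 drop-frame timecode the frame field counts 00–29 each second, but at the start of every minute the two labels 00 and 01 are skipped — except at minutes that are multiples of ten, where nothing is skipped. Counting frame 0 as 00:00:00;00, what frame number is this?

As if non-drop at 30 labels/s: (0 × 3600 + 18 × 60 + 18) × 30 + 23 = 32963.
Minute boundaries passed: 18; those not divisible by 10: 18 − 1 = 17; dropped labels = 2 × 17 = 34.
Actual frame index = 32963 − 34 = 32929.

32929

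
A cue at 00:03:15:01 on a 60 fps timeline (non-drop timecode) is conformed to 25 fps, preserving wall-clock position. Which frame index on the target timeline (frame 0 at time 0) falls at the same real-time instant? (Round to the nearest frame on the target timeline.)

Source frame index: (0×3600 + 3×60 + 15) × 60 + 1 = 11701.
Real time: 11701 / (60) = 11701/60 s.
Target frame: (11701/60) × (25) = 58505/12 ≈ 4875.417 → 4875.

frame 4875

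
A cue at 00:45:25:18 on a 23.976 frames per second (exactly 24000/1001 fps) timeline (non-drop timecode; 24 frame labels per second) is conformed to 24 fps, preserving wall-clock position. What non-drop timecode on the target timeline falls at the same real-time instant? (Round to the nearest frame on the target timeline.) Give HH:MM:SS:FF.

00:45:28:11

Source frame index: (0×3600 + 45×60 + 25) × 24 + 18 = 65418.
Real time: 65418 / (24000/1001) = 10913903/4000 s.
Target frame: (10913903/4000) × (24) = 32741709/500 ≈ 65483.418 → 65483.
At 24 labels/s: frame 65483 → 00:45:28:11.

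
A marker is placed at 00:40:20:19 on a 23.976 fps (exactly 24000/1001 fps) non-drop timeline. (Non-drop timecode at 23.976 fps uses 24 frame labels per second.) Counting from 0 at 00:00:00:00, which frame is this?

frame 58099

Total seconds to the label: (0 × 3600 + 40 × 60 + 20) = 2420.
Frame index = 2420 × 24 + 19 = 58099.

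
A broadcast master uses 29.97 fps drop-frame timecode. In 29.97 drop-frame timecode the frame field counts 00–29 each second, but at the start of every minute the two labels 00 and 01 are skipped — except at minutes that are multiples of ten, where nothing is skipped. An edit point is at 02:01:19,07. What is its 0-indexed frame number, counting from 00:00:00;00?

As if non-drop at 30 labels/s: (2 × 3600 + 1 × 60 + 19) × 30 + 7 = 218377.
Minute boundaries passed: 121; those not divisible by 10: 121 − 12 = 109; dropped labels = 2 × 109 = 218.
Actual frame index = 218377 − 218 = 218159.

218159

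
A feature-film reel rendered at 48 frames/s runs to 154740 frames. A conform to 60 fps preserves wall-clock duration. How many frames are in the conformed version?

Target frames = source frames × (target rate / source rate) = 154740 × (60)/(48) = 154740 × 5/4 = 193425.

193425 frames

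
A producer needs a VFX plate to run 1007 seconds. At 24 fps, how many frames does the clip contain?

24168 frames

Frames = 1007 × 24 = 24168.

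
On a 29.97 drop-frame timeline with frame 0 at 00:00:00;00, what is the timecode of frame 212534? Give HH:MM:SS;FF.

01:58:11;18

Ten DF minutes hold 17982 frames, so frame 212534 lies in block 11 (frames 197802–215783) with 14732 frames into that block.
The block's first minute is 1800 frames and the rest 1798 each; 14732 frames reaches minute 8, so 11 × 18 + 8 × 2 = 214 labels have been skipped so far.
Adding those back, label number 212534 + 214 = 212748 at 30 labels/s is 7091 s + 18 f = 1 h 58 min 11 s frame 18, i.e. 01:58:11;18.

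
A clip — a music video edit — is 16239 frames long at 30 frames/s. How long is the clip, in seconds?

Running time = 16239 / (30) = 541.3 s.

541.3 seconds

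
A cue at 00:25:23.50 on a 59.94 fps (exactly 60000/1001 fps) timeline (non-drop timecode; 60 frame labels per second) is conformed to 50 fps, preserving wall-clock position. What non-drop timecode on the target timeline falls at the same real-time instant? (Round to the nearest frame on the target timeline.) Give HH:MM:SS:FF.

Source frame index: (0×3600 + 25×60 + 23) × 60 + 50 = 91430.
Real time: 91430 / (60000/1001) = 9152143/6000 s.
Target frame: (9152143/6000) × (50) = 9152143/120 ≈ 76267.858 → 76268.
At 50 labels/s: frame 76268 → 00:25:25:18.

00:25:25:18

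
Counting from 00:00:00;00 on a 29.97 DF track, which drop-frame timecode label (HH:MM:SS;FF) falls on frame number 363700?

Each 10-minute DF block holds 10 × 60 × 30 − 9 × 2 = 17982 frames. 363700 ÷ 17982 → 20 full blocks, remainder 4060.
Within the partial block the first minute is 1800 frames and each further minute 1798, so 2 further minute boundaries passed. Total skipped labels = 18 × 20 + 2 × 2 = 364.
Non-drop label index = 363700 + 364 = 364064; at 30 labels/s that is 03:22:15:14, i.e. DF 03:22:15;14.

03:22:15;14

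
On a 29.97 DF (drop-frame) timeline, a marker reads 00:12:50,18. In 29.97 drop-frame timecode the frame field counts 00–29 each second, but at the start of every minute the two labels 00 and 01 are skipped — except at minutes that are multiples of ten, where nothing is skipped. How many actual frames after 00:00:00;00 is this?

Complete 10-minute blocks: 1, each 17982 frames → 17982.
Remaining 2 whole minutes in the current block: 1800 + 1 × 1798 = 3598 frames.
Within the current minute: 50 × 30 + 18 − 2 = 1516 (labels ;00/;01 skipped at this minute). Total = 17982 + 3598 + 1516 = 23096.

23096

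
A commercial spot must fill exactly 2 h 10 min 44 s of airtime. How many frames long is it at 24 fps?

188256 frames

2 h 10 min 44 s = 7844 s.
Frames = 7844 × 24 = 188256.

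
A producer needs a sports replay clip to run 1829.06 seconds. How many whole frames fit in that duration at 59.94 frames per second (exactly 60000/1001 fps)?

109633 frames

Frames = 1829.06 × 60000/1001 = 109743600/1001 ≈ 109633.9660.
Complete frames: 109633.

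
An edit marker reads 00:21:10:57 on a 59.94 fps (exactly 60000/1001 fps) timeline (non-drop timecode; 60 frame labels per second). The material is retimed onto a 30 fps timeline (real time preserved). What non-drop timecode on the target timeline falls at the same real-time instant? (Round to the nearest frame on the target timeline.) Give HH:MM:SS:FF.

00:21:12:07

Source frame index: (0×3600 + 21×60 + 10) × 60 + 57 = 76257.
Real time: 76257 / (60000/1001) = 25444419/20000 s.
Target frame: (25444419/20000) × (30) = 76333257/2000 ≈ 38166.628 → 38167.
At 30 labels/s: frame 38167 → 00:21:12:07.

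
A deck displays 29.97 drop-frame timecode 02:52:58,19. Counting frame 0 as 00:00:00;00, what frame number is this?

Complete 10-minute blocks: 17, each 17982 frames → 305694.
Remaining 2 whole minutes in the current block: 1800 + 1 × 1798 = 3598 frames.
Within the current minute: 58 × 30 + 19 − 2 = 1757 (labels ;00/;01 skipped at this minute). Total = 305694 + 3598 + 1757 = 311049.

311049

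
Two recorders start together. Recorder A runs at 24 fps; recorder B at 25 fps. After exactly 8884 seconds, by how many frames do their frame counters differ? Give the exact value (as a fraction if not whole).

8884 frames

A emits 24 × 8884 = 213216 frames; B emits 25 × 8884 = 222100.
Difference = 8884 frames; B is ahead of A.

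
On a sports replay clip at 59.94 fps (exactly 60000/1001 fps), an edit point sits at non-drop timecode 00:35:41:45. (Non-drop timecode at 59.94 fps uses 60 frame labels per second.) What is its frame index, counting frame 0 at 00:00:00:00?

Total seconds to the label: (0 × 3600 + 35 × 60 + 41) = 2141.
Frame index = 2141 × 60 + 45 = 128505.

128505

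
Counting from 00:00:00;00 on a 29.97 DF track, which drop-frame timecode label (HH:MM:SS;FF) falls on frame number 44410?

Each 10-minute DF block holds 10 × 60 × 30 − 9 × 2 = 17982 frames. 44410 ÷ 17982 → 2 full blocks, remainder 8446.
Within the partial block the first minute is 1800 frames and each further minute 1798, so 4 further minute boundaries passed. Total skipped labels = 18 × 2 + 2 × 4 = 44.
Non-drop label index = 44410 + 44 = 44454; at 30 labels/s that is 00:24:41:24, i.e. DF 00:24:41;24.

00:24:41;24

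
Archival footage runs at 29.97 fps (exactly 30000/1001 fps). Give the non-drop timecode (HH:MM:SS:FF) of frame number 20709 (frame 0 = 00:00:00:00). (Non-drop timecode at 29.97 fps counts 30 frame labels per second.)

00:11:30:09

20709 ÷ 30 = 690 full seconds, remainder 9 frames.
690 s = 0 h 11 min 30 s.
Timecode: 00:11:30:09.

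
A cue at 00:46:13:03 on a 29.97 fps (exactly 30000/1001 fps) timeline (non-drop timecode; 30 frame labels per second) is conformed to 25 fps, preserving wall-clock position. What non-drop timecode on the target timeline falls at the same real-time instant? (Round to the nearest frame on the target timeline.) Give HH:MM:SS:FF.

00:46:15:22

Source frame index: (0×3600 + 46×60 + 13) × 30 + 3 = 83193.
Real time: 83193 / (30000/1001) = 27758731/10000 s.
Target frame: (27758731/10000) × (25) = 27758731/400 ≈ 69396.827 → 69397.
At 25 labels/s: frame 69397 → 00:46:15:22.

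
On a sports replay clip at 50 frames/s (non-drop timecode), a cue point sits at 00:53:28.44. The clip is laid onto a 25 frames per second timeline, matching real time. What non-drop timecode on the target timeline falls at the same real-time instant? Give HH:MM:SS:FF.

00:53:28:22

Source frame index: (0×3600 + 53×60 + 28) × 50 + 44 = 160444.
Real time: 160444 / (50) = 80222/25 s.
Target frame: (80222/25) × (25) = 80222.
At 25 labels/s: frame 80222 → 00:53:28:22.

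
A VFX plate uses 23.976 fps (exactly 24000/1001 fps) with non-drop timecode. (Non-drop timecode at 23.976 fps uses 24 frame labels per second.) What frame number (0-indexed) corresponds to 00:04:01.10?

Total seconds to the label: (0 × 3600 + 4 × 60 + 1) = 241.
Frame index = 241 × 24 + 10 = 5794.

5794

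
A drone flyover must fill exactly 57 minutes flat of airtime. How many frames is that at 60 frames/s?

205200 frames

57 min = 3420 s.
Frames = 3420 × 60 = 205200.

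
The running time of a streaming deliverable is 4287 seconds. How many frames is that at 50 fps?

Frames = 4287 × 50 = 214350.

214350 frames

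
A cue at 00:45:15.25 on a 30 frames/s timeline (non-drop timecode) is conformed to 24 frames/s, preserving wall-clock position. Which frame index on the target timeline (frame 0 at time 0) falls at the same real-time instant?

frame 65180

Source frame index: (0×3600 + 45×60 + 15) × 30 + 25 = 81475.
Real time: 81475 / (30) = 16295/6 s.
Target frame: (16295/6) × (24) = 65180.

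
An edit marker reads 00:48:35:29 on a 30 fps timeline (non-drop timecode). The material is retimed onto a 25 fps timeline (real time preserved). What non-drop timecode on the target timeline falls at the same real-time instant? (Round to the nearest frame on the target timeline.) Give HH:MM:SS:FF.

Source frame index: (0×3600 + 48×60 + 35) × 30 + 29 = 87479.
Real time: 87479 / (30) = 87479/30 s.
Target frame: (87479/30) × (25) = 437395/6 ≈ 72899.167 → 72899.
At 25 labels/s: frame 72899 → 00:48:35:24.

00:48:35:24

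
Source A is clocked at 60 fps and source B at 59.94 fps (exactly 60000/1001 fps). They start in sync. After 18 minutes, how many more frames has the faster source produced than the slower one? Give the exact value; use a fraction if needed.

64800/1001 frames

18 min = 1080 s.
A emits 60 × 1080 = 64800 frames; B emits 60000/1001 × 1080 = 64800000/1001.
Difference = 64800/1001 frames (≈ 64.7353); B is behind A.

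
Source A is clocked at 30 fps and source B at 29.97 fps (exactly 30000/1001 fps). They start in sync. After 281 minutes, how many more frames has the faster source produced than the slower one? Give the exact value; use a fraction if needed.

281 min = 16860 s.
A emits 30 × 16860 = 505800 frames; B emits 30000/1001 × 16860 = 505800000/1001.
Difference = 505800/1001 frames (≈ 505.2947); B is behind A.

505800/1001 frames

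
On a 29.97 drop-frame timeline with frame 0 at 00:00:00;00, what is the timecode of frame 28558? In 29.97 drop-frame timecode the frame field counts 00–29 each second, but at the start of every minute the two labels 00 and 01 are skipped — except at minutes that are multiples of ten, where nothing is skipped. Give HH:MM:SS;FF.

00:15:52;26

Ten DF minutes hold 17982 frames, so frame 28558 lies in block 1 (frames 17982–35963) with 10576 frames into that block.
The block's first minute is 1800 frames and the rest 1798 each; 10576 frames reaches minute 5, so 1 × 18 + 5 × 2 = 28 labels have been skipped so far.
Adding those back, label number 28558 + 28 = 28586 at 30 labels/s is 952 s + 26 f = 0 h 15 min 52 s frame 26, i.e. 00:15:52;26.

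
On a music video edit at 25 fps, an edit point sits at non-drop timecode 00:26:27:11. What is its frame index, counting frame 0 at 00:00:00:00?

frame 39686

Total seconds to the label: (0 × 3600 + 26 × 60 + 27) = 1587.
Frame index = 1587 × 25 + 11 = 39686.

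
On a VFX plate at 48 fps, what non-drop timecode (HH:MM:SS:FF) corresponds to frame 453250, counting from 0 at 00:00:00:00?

02:37:22:34

453250 ÷ 48 = 9442 full seconds, remainder 34 frames.
9442 s = 2 h 37 min 22 s.
Timecode: 02:37:22:34.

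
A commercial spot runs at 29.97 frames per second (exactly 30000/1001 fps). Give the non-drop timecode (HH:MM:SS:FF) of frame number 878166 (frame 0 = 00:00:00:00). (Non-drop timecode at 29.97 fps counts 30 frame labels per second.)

08:07:52:06

878166 ÷ 30 = 29272 full seconds, remainder 6 frames.
29272 s = 8 h 7 min 52 s.
Timecode: 08:07:52:06.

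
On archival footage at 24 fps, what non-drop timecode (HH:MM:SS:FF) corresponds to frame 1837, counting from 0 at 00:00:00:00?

00:01:16:13

1837 ÷ 24 = 76 full seconds, remainder 13 frames.
76 s = 0 h 1 min 16 s.
Timecode: 00:01:16:13.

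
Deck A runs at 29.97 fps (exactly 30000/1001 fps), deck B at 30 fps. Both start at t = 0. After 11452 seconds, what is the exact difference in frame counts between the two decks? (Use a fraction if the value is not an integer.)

49080/143 frames

A emits 30000/1001 × 11452 = 49080000/143 frames; B emits 30 × 11452 = 343560.
Difference = 49080/143 frames (≈ 343.2168); B is ahead of A.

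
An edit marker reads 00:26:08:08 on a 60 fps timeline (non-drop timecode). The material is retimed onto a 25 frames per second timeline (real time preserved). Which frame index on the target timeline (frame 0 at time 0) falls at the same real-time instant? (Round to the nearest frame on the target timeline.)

frame 39203

Source frame index: (0×3600 + 26×60 + 8) × 60 + 8 = 94088.
Real time: 94088 / (60) = 23522/15 s.
Target frame: (23522/15) × (25) = 117610/3 ≈ 39203.333 → 39203.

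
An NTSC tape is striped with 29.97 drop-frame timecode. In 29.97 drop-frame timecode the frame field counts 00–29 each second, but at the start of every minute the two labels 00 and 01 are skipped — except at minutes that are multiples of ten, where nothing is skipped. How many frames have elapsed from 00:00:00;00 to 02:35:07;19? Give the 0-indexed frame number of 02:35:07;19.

278949

Complete 10-minute blocks: 15, each 17982 frames → 269730.
Remaining 5 whole minutes in the current block: 1800 + 4 × 1798 = 8992 frames.
Within the current minute: 7 × 30 + 19 − 2 = 227 (labels ;00/;01 skipped at this minute). Total = 269730 + 8992 + 227 = 278949.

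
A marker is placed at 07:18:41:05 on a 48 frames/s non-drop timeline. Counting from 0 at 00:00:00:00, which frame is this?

1263413

Total seconds to the label: (7 × 3600 + 18 × 60 + 41) = 26321.
Frame index = 26321 × 48 + 5 = 1263413.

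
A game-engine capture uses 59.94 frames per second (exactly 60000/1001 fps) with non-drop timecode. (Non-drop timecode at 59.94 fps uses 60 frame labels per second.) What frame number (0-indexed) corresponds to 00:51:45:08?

frame 186308

Total seconds to the label: (0 × 3600 + 51 × 60 + 45) = 3105.
Frame index = 3105 × 60 + 8 = 186308.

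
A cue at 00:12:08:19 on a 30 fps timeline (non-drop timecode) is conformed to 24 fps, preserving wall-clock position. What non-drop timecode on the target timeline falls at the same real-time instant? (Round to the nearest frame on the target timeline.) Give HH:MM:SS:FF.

Source frame index: (0×3600 + 12×60 + 8) × 30 + 19 = 21859.
Real time: 21859 / (30) = 21859/30 s.
Target frame: (21859/30) × (24) = 87436/5 ≈ 17487.200 → 17487.
At 24 labels/s: frame 17487 → 00:12:08:15.

00:12:08:15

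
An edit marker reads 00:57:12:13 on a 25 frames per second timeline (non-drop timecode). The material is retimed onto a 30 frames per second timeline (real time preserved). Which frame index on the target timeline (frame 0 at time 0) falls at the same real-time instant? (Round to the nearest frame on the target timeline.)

Source frame index: (0×3600 + 57×60 + 12) × 25 + 13 = 85813.
Real time: 85813 / (25) = 85813/25 s.
Target frame: (85813/25) × (30) = 514878/5 ≈ 102975.600 → 102976.

frame 102976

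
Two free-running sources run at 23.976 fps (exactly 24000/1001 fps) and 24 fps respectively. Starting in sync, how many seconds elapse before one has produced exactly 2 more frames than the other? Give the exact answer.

1001/12 seconds

The gap grows by |24 − 24000/1001| = 24/1001 frames per second.
Time for a 2-frame gap: 2 ÷ (24/1001) = 1001/12 s.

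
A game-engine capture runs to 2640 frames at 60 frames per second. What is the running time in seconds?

44 seconds

Running time = 2640 / (60) = 44 s.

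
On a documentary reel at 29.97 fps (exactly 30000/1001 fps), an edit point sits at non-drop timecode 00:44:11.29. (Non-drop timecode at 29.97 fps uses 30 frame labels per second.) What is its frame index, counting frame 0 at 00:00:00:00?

Total seconds to the label: (0 × 3600 + 44 × 60 + 11) = 2651.
Frame index = 2651 × 30 + 29 = 79559.

79559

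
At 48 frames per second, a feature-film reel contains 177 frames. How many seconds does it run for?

Running time = 177 / (48) = 3.6875 s.

3.6875 seconds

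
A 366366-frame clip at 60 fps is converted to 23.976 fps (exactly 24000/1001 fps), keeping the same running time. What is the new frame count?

Target frames = source frames × (target rate / source rate) = 366366 × (24000/1001)/(60) = 366366 × 400/1001 = 146400.

146400 frames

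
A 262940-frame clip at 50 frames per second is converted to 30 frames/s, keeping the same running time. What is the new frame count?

157764 frames

Target frames = source frames × (target rate / source rate) = 262940 × (30)/(50) = 262940 × 3/5 = 157764.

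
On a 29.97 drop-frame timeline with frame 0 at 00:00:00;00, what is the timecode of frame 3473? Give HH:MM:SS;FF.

Ten DF minutes hold 17982 frames, so frame 3473 lies in block 0 (frames 0–17981) with 3473 frames into that block.
The block's first minute is 1800 frames and the rest 1798 each; 3473 frames reaches minute 1, so 0 × 18 + 1 × 2 = 2 labels have been skipped so far.
Adding those back, label number 3473 + 2 = 3475 at 30 labels/s is 115 s + 25 f = 0 h 1 min 55 s frame 25, i.e. 00:01:55;25.

00:01:55;25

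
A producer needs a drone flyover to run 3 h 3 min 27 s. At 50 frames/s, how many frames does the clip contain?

3 h 3 min 27 s = 11007 s.
Frames = 11007 × 50 = 550350.

550350 frames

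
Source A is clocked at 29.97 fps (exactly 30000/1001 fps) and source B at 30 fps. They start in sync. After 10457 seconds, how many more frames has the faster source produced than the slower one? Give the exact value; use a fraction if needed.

A emits 30000/1001 × 10457 = 313710000/1001 frames; B emits 30 × 10457 = 313710.
Difference = 313710/1001 frames (≈ 313.3966); B is ahead of A.

313710/1001 frames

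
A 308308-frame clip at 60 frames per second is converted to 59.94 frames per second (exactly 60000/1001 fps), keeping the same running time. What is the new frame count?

308000 frames

Target frames = source frames × (target rate / source rate) = 308308 × (60000/1001)/(60) = 308308 × 1000/1001 = 308000.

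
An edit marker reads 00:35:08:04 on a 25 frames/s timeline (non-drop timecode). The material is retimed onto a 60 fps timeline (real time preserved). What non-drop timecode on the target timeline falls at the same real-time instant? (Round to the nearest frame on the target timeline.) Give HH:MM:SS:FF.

Source frame index: (0×3600 + 35×60 + 8) × 25 + 4 = 52704.
Real time: 52704 / (25) = 52704/25 s.
Target frame: (52704/25) × (60) = 632448/5 ≈ 126489.600 → 126490.
At 60 labels/s: frame 126490 → 00:35:08:10.

00:35:08:10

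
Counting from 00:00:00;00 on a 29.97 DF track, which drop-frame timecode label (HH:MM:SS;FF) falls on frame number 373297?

03:27:35;21

Each 10-minute DF block holds 10 × 60 × 30 − 9 × 2 = 17982 frames. 373297 ÷ 17982 → 20 full blocks, remainder 13657.
Within the partial block the first minute is 1800 frames and each further minute 1798, so 7 further minute boundaries passed. Total skipped labels = 18 × 20 + 2 × 7 = 374.
Non-drop label index = 373297 + 374 = 373671; at 30 labels/s that is 03:27:35:21, i.e. DF 03:27:35;21.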